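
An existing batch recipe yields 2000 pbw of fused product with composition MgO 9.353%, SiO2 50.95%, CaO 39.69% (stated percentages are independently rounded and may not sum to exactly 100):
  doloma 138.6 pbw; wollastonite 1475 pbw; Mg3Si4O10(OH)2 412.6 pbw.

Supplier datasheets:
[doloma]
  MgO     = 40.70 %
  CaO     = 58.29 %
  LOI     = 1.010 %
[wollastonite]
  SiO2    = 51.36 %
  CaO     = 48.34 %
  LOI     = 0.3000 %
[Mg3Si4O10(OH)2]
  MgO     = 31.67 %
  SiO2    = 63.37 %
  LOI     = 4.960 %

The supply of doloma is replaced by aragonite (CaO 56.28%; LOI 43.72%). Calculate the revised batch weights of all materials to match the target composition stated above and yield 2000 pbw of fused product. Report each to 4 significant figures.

Revised batch per 2000 pbw fused product:
  aragonite: 332.3 pbw
  wollastonite: 1255 pbw
  Mg3Si4O10(OH)2: 590.7 pbw
Total batch = 2178 pbw; LOI loss = 178.3 pbw

All arithmetic runs at exact precision at every stage. Intermediates are shown (rounded to 4 significant digits) in the working; every reported figure is rounded just once — the derived quantities are rebuilt using the weight values at 2000 pbw of glass in full float precision (yield, glass mass, ignition loss, the three compositions, the totals) as given in problem or answer.
Oxide mass targets, per 2000 pbw fused product:
  MgO: 9.353% × 2000 = 187.1 pbw
  SiO2: 50.95% × 2000 = 1019 pbw
  CaO: 39.69% × 2000 = 793.8 pbw
Per-oxide balance check on the weights just shown, per the basis as stated (every target is met by its sum given rounding of the digits):
  MgO: 590.7·0.3167 = 187.1 pbw (target 187.1 pbw)
  SiO2: 1255·0.5136 + 590.7·0.6337 = 1019 pbw (target 1019 pbw)
  CaO: 332.3·0.5628 + 1255·0.4834 = 793.7 pbw (target 793.8 pbw)
Auditing the glass mass value: whole batch net of LOI = 2000 pbw (the Σ of target masses is 2000 pbw; with the basis standing at 2000 pbw — gaps are rounding artifacts).
Total batch = Σ batch = 2178 pbw; loss to ignition Σ batch·LOI = 178.3 pbw; yield, glass over the total, = 91.81%.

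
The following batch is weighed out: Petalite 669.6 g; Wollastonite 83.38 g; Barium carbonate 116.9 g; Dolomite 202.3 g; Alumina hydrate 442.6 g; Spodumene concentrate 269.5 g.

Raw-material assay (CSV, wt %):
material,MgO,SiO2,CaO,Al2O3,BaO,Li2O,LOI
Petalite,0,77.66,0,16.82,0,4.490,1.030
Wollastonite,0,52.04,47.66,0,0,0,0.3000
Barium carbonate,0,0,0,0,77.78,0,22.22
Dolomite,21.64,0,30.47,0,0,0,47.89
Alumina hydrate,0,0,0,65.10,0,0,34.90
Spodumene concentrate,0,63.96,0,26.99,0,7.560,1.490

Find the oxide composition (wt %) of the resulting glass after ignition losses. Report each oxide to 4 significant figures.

Glass mass = 1496 g (batch 1784 − LOI 288.5).
Composition: MgO 2.927%, SiO2 49.19%, CaO 6.778%, Al2O3 31.66%, BaO 6.079%, Li2O 3.372%

In-progress results are displayed rounded off to 4 significant digits in the working — each numeric step runs at full precision from start to finish. A single rounding finalizes each reported value — all derived quantities (yield, the totals, glass mass, ignition loss, the six compositions) are computed from the batch weights per 1496 g of glass at full float precision exactly as printed in either problem or answer.
Mass of each oxide from the mix:
  MgO: 202.3·0.2164 = 43.78 g
  SiO2: 669.6·0.7766 + 83.38·0.5204 + 269.5·0.6396 = 735.8 g
  CaO: 83.38·0.4766 + 202.3·0.3047 = 101.4 g
  Al2O3: 669.6·0.1682 + 442.6·0.6510 + 269.5·0.2699 = 473.5 g
  BaO: 116.9·0.7778 = 90.92 g
  Li2O: 669.6·0.04490 + 269.5·0.07560 = 50.44 g
LOI: 669.6·0.01030 + 83.38·0.003000 + 116.9·0.2222 + 202.3·0.4789 + 442.6·0.3490 + 269.5·0.01490 = 288.5 g
Glass = total batch minus LOI = 1784 − 288.5 = 1496 g (consistent with Σ oxide mass)
wt % = 100 × oxide mass / glass mass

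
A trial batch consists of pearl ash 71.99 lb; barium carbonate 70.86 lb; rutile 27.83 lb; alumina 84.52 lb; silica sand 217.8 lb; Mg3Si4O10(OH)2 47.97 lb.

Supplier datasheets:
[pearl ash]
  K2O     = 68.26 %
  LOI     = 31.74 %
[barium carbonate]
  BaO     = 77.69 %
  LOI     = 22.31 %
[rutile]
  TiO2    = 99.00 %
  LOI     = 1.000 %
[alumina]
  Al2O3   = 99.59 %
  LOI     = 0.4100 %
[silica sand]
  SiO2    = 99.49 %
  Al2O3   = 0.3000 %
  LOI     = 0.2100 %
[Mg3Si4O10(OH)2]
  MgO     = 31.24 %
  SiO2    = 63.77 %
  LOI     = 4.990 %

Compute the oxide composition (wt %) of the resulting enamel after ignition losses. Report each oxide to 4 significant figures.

Intermediates are rounded to 4 significant figures wherever printed; all arithmetic runs at exact precision in every operation. Every reported figure is rounded exactly once. The derived quantities are computed in exact precision (ignition loss, the yield, six oxide percentages, net glass mass, the totals) starting from the weights on 478.8 lb of glass exactly as shown in problem or answer.
Oxide-by-oxide delivered mass:
  MgO: 47.97·0.3124 = 14.99 lb
  SiO2: 217.8·0.9949 + 47.97·0.6377 = 247.3 lb
  Al2O3: 84.52·0.9959 + 217.8·0.003000 = 84.83 lb
  BaO: 70.86·0.7769 = 55.05 lb
  TiO2: 27.83·0.9900 = 27.55 lb
  K2O: 71.99·0.6826 = 49.14 lb
LOI: 71.99·0.3174 + 70.86·0.2231 + 27.83·0.01000 + 84.52·0.004100 + 217.8·0.002100 + 47.97·0.04990 = 42.13 lb
batch − LOI leaves glass = 521.0 − 42.13 = 478.8 lb (equal to the oxide-mass sum)
wt % = oxide mass / glass mass × 100

Glass mass = 478.8 lb (batch 521.0 − LOI 42.13).
Composition: MgO 3.130%, SiO2 51.64%, Al2O3 17.72%, BaO 11.50%, TiO2 5.754%, K2O 10.26%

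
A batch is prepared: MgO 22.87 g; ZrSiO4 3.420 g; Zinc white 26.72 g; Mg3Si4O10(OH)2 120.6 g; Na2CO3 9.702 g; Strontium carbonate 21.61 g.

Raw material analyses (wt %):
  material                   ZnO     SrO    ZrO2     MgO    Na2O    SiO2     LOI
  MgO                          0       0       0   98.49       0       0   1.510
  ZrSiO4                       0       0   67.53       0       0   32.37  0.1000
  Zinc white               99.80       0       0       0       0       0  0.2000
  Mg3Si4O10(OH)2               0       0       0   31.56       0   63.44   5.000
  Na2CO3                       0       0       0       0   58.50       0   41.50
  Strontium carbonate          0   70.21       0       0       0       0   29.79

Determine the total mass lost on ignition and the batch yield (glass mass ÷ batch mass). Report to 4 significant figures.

LOI loss = 16.90 g; glass = 188.0 g; yield = 91.75%

In-progress results are displayed (rounded to four significant figures) alongside each step — each numeric step keeps exact precision through every step — every reported value is rounded exactly once; all derived quantities are carried at full float precision (yield, net glass mass, ignition loss, six oxide percentages, the totals) using the weight values at 188.0 g of glass, exactly as shown in problem or answer.
Material-by-material LOI:
  MgO: 22.87 × 0.01510 = 0.3453 g
  ZrSiO4: 3.420 × 0.001000 = 0.003420 g
  Zinc white: 26.72 × 0.002000 = 0.05344 g
  Mg3Si4O10(OH)2: 120.6 × 0.05000 = 6.030 g
  Na2CO3: 9.702 × 0.4150 = 4.026 g
  Strontium carbonate: 21.61 × 0.2979 = 6.438 g
Total LOI = 16.90 g
Glass = batch − LOI = 204.9 − 16.90 = 188.0 g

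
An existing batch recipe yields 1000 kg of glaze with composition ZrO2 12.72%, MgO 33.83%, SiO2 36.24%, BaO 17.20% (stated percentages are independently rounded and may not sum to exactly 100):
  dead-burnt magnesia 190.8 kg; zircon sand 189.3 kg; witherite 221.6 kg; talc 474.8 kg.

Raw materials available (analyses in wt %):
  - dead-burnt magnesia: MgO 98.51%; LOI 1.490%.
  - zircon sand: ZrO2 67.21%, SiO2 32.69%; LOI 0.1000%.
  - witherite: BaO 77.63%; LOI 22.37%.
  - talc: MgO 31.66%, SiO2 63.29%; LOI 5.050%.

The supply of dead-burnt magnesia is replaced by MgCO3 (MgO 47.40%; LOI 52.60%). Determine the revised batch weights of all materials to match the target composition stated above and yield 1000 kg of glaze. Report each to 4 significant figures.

Revised batch per 1000 kg glaze:
  MgCO3: 396.5 kg
  zircon sand: 189.3 kg
  witherite: 221.6 kg
  talc: 474.8 kg
Total batch = 1282 kg; LOI loss = 282.3 kg

Each numeric step holds full precision at each step. Intermediates are shown with 4-significant-digit rounding at each printed step — a single rounding completes each reported value; all derived quantities, including the totals, net glass mass, four oxide percentages, LOI, the yield, are rebuilt using the weight values at 1000 kg of glass in full precision, exactly as printed in the problem or answer text.
Oxide mass targets, per 1000 kg glaze:
  ZrO2: 12.72% × 1000 = 127.2 kg
  MgO: 33.83% × 1000 = 338.3 kg
  SiO2: 36.24% × 1000 = 362.4 kg
  BaO: 17.20% × 1000 = 172.0 kg
Oxide-by-oxide audit applying the batch weights above, at the basis given (target by target, the sums agree up to rounding of the answer):
  ZrO2: 189.3·0.6721 = 127.2 kg (target 127.2 kg)
  MgO: 396.5·0.4740 + 474.8·0.3166 = 338.3 kg (target 338.3 kg)
  SiO2: 189.3·0.3269 + 474.8·0.6329 = 362.4 kg (target 362.4 kg)
  BaO: 221.6·0.7763 = 172.0 kg (target 172.0 kg)
Glass-mass closure: the batch minus its LOI: 999.9 kg (summing oxide targets gives 999.9 kg; versus the stated basis of 1000 kg — deltas are rounding alone).
Adding the batch up: Σ batch = 1282 kg; the LOI term Σ batch·LOI equals 282.3 kg; glass ÷ batch gives a yield of 77.98%.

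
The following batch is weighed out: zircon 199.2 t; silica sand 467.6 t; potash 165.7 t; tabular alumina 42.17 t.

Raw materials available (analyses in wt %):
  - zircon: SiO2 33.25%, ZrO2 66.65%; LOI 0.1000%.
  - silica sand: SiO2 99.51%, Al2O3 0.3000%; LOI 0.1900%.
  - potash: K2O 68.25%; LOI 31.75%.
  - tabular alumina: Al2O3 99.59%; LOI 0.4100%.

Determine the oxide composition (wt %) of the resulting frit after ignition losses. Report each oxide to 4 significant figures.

Glass mass = 820.8 t (batch 874.7 − LOI 53.87).
Composition: SiO2 64.76%, Al2O3 5.288%, ZrO2 16.18%, K2O 13.78%

Every computation carries exact precision in every operation. Values along the way are shown, with 4-significant-digit rounding, across the worked steps; every reported value takes a single rounding — derived quantities, including glass mass, four oxide percentages, totals, ignition loss, the yield, are rebuilt using the weight values for 820.8 t of glass at full float precision as written in question or answer.
Per-oxide mass from batch:
  SiO2: 199.2·0.3325 + 467.6·0.9951 = 531.5 t
  Al2O3: 467.6·0.003000 + 42.17·0.9959 = 43.40 t
  ZrO2: 199.2·0.6665 = 132.8 t
  K2O: 165.7·0.6825 = 113.1 t
LOI: 199.2·0.001000 + 467.6·0.001900 + 165.7·0.3175 + 42.17·0.004100 = 53.87 t
Resulting glass, batch − LOI: 874.7 − 53.87 = 820.8 t (consistent with Σ oxide mass)
wt %: oxide over glass, times 100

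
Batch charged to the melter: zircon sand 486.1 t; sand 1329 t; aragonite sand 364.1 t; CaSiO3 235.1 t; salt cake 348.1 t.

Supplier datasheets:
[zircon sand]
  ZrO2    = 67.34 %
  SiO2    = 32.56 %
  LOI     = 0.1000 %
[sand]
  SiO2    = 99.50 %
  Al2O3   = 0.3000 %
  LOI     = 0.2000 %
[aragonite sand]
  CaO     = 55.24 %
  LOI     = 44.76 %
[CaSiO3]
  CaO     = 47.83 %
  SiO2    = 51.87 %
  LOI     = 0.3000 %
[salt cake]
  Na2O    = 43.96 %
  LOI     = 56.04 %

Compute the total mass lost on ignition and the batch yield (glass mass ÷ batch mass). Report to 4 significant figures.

LOI loss = 361.9 t; glass = 2401 t; yield = 86.90%

In-progress results are displayed rounded to 4 significant digits across the worked steps — the working math keeps exact precision at each step; every reported result takes exactly one rounding; derived quantities are re-derived at exact precision (glass mass, ignition loss, yield, five oxide percentages, totals) using the weight values per 2401 t of glass, as quoted within the problem or the answer.
Material-by-material LOI:
  zircon sand: 486.1 × 0.001000 = 0.4861 t
  sand: 1329 × 0.002000 = 2.658 t
  aragonite sand: 364.1 × 0.4476 = 163.0 t
  CaSiO3: 235.1 × 0.003000 = 0.7053 t
  salt cake: 348.1 × 0.5604 = 195.1 t
Total LOI = 361.9 t
Glass = batch − LOI = 2762 − 361.9 = 2401 t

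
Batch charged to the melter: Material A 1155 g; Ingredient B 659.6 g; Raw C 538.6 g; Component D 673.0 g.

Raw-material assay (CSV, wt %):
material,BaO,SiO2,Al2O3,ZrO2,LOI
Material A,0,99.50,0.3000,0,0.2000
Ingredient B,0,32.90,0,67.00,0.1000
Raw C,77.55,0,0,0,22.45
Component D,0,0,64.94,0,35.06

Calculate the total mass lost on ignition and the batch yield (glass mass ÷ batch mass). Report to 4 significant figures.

All arithmetic holds full precision at every stage — in-progress results are printed rounded to 4 significant figures within the worked lines. Each reported number is rounded exactly once — the derived quantities (the four compositions, ignition loss, totals, yield, net glass mass) are re-derived in exact precision from the weighed amounts for 2666 g of glass, precisely as stated by question or answer.
Each material's LOI contribution:
  Material A: 1155 × 0.002000 = 2.310 g
  Ingredient B: 659.6 × 0.001000 = 0.6596 g
  Raw C: 538.6 × 0.2245 = 120.9 g
  Component D: 673.0 × 0.3506 = 236.0 g
Total LOI = 359.8 g
Glass = batch − LOI = 3026 − 359.8 = 2666 g

LOI loss = 359.8 g; glass = 2666 g; yield = 88.11%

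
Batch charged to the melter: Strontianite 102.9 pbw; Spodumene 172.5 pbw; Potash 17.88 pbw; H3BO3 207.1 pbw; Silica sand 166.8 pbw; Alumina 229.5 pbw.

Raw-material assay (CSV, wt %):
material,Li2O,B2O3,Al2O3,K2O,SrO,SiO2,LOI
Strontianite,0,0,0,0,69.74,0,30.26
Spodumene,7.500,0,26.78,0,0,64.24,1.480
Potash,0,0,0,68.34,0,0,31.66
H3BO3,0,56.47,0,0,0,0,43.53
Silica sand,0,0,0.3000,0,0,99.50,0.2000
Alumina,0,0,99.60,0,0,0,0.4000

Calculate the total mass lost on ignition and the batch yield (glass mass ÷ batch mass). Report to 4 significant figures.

The whole derivation carries full precision from start to finish; mid-chain values are printed rounded to 4 significant figures on the page; a single rounding produces every reported figure — derived quantities, which include LOI, yield, totals, net glass mass, the six compositions, are recomputed at full float precision, as written in the problem or the answer, starting from the weights on 765.9 pbw of glass.
Each material's LOI contribution:
  Strontianite: 102.9 × 0.3026 = 31.14 pbw
  Spodumene: 172.5 × 0.01480 = 2.553 pbw
  Potash: 17.88 × 0.3166 = 5.661 pbw
  H3BO3: 207.1 × 0.4353 = 90.15 pbw
  Silica sand: 166.8 × 0.002000 = 0.3336 pbw
  Alumina: 229.5 × 0.004000 = 0.9180 pbw
Total LOI = 130.8 pbw
Glass = batch − LOI = 896.7 − 130.8 = 765.9 pbw

LOI loss = 130.8 pbw; glass = 765.9 pbw; yield = 85.42%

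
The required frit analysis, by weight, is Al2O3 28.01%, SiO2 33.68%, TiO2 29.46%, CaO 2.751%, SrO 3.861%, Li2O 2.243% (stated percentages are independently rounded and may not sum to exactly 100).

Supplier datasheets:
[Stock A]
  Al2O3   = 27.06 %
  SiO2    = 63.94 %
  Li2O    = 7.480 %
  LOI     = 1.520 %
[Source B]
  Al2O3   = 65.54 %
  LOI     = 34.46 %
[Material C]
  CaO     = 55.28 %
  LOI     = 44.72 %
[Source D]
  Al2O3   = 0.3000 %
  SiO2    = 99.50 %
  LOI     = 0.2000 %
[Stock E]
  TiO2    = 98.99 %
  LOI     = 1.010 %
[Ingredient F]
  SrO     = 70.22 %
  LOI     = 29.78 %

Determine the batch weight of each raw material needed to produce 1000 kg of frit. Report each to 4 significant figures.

Batch per 1000 kg frit:
  Stock A: 299.9 kg
  Source B: 302.9 kg
  Material C: 49.76 kg
  Source D: 145.8 kg
  Stock E: 297.6 kg
  Ingredient F: 54.98 kg
Total batch = 1151 kg; LOI loss = 150.9 kg; yield = 86.89%

The intermediate values appear (rounded to 4 significant figures) at each printed step. Each numeric step runs at full float precision throughout. Every reported value carries a single rounding; all derived quantities are carried at full precision (net glass mass, ignition loss, the yield, totals, six oxide percentages) using the weight values per 1000 kg of glass as written in the problem or answer text.
Target masses of each oxide per 1000 kg frit:
  Al2O3: 28.01% × 1000 = 280.1 kg
  SiO2: 33.68% × 1000 = 336.8 kg
  TiO2: 29.46% × 1000 = 294.6 kg
  CaO: 2.751% × 1000 = 27.51 kg
  SrO: 3.861% × 1000 = 38.61 kg
  Li2O: 2.243% × 1000 = 22.43 kg
Balance tally, oxide-wise, per the reported batch figures, per the basis as stated (summed amounts equal target values once rounding is allowed for):
  Al2O3: 299.9·0.2706 + 302.9·0.6554 + 145.8·0.003000 = 280.1 kg (target 280.1 kg)
  SiO2: 299.9·0.6394 + 145.8·0.9950 = 336.8 kg (target 336.8 kg)
  TiO2: 297.6·0.9899 = 294.6 kg (target 294.6 kg)
  CaO: 49.76·0.5528 = 27.51 kg (target 27.51 kg)
  SrO: 54.98·0.7022 = 38.61 kg (target 38.61 kg)
  Li2O: 299.9·0.07480 = 22.43 kg (target 22.43 kg)
Consistency of the glass mass: batch Σ − ignition loss = 1000 kg (the targets, summed, come to 1000 kg; versus the stated basis of 1000 kg — differing by rounding only).
Batch total: Σ batch = 1151 kg; loss to ignition Σ batch·LOI = 150.9 kg; the yield ratio, glass ÷ batch: 86.89%.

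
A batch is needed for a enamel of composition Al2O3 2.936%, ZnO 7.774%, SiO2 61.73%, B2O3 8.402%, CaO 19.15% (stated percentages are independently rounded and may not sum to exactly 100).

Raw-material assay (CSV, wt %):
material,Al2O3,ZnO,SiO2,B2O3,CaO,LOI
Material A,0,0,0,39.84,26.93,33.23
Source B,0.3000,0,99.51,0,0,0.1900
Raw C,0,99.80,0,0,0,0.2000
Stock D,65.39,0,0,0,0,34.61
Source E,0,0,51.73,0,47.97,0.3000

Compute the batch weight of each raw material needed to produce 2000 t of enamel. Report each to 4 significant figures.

Batch per 2000 t enamel:
  Material A: 421.8 t
  Source B: 948.7 t
  Raw C: 155.8 t
  Stock D: 85.45 t
  Source E: 561.6 t
Total batch = 2173 t; LOI loss = 173.5 t; yield = 92.02%

All internal work carries full precision at each step — mid-chain values appear rounded off to 4 significant figures alongside each step. Each reported figure includes exactly one rounding; derived quantities, which include yield, net glass mass, ignition loss, totals, the five compositions, are carried at full float precision, exactly as shown in the question or the answer, from the batch weights at 2000 t of glass.
Target masses of each oxide per 2000 t enamel:
  Al2O3: 2.936% × 2000 = 58.72 t
  ZnO: 7.774% × 2000 = 155.5 t
  SiO2: 61.73% × 2000 = 1235 t
  B2O3: 8.402% × 2000 = 168.0 t
  CaO: 19.15% × 2000 = 383.0 t
Balance tally, oxide-wise, working from each reported weight, against the basis in use (summed amounts equal target values modulo rounding of the values):
  Al2O3: 948.7·0.003000 + 85.45·0.6539 = 58.72 t (target 58.72 t)
  ZnO: 155.8·0.9980 = 155.5 t (target 155.5 t)
  SiO2: 948.7·0.9951 + 561.6·0.5173 = 1235 t (target 1235 t)
  B2O3: 421.8·0.3984 = 168.0 t (target 168.0 t)
  CaO: 421.8·0.2693 + 561.6·0.4797 = 383.0 t (target 383.0 t)
Auditing the glass mass value: batch total minus LOI = 2000 t (per-oxide target masses sum to 2000 t; versus the stated basis of 2000 t — any gap is answer rounding).
Whole-batch sum: Σ batch = 2173 t; the LOI term Σ batch·LOI equals 173.5 t; the yield ratio, glass ÷ batch: 92.02%.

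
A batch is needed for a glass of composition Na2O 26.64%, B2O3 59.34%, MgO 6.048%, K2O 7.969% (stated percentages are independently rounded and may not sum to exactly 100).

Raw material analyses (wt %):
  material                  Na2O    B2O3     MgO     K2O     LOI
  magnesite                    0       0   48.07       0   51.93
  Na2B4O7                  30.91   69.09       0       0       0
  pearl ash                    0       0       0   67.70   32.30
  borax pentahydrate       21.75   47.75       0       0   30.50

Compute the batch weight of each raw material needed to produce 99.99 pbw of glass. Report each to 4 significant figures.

Values along the way are printed with 4-significant-digit rounding across the worked steps — every computation runs at full precision all the way through — each reported figure sees exactly one rounding; the derived quantities, which include the yield, net glass mass, four oxide percentages, LOI, totals, are rebuilt in full precision, as set out in either problem or answer, using the weight values on 99.99 pbw of glass.
Target oxide masses per 99.99 pbw glass:
  Na2O: 26.64% × 99.99 = 26.64 pbw
  B2O3: 59.34% × 99.99 = 59.33 pbw
  MgO: 6.048% × 99.99 = 6.047 pbw
  K2O: 7.969% × 99.99 = 7.968 pbw
Mass-balance tally per oxide from the weights as reported, under the basis named above (sums match the target masses exact up to rounding of places):
  Na2O: 69.46·0.3091 + 23.76·0.2175 = 26.64 pbw (target 26.64 pbw)
  B2O3: 69.46·0.6909 + 23.76·0.4775 = 59.34 pbw (target 59.33 pbw)
  MgO: 12.58·0.4807 = 6.047 pbw (target 6.047 pbw)
  K2O: 11.77·0.6770 = 7.968 pbw (target 7.968 pbw)
Auditing the glass mass value: batch total minus LOI = 99.99 pbw (the Σ of target masses is 99.99 pbw; versus the stated basis of 99.99 pbw — any gap is answer rounding).
Total batch = Σ batch = 117.6 pbw; LOI removed, Σ of batch·LOI: 17.58 pbw; yield, glass over the total, = 85.05%.

Batch per 99.99 pbw glass:
  magnesite: 12.58 pbw
  Na2B4O7: 69.46 pbw
  pearl ash: 11.77 pbw
  borax pentahydrate: 23.76 pbw
Total batch = 117.6 pbw; LOI loss = 17.58 pbw; yield = 85.05%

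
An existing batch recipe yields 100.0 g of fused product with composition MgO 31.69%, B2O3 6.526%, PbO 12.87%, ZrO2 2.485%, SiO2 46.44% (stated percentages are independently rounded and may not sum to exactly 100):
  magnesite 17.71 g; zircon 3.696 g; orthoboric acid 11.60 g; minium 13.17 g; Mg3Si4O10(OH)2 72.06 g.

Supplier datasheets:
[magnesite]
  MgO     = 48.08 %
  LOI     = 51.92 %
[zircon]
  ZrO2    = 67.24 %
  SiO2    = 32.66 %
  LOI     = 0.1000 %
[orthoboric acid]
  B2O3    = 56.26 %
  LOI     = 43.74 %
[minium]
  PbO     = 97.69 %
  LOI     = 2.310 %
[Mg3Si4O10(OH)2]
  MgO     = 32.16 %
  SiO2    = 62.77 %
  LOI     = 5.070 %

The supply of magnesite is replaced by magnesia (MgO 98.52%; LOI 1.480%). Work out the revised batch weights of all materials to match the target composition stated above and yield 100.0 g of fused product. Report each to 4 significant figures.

The working math keeps full float precision at every stage. The intermediate values are printed rounded off to 4 significant figures at each printed step; each reported number is rounded exactly once. All derived quantities, including the yield, net glass mass, totals, five oxide percentages, LOI, are rebuilt from the batch weights for 100.0 g of glass at full precision, as given in either problem or answer.
The oxide mass targets at 100.0 g fused product:
  MgO: 31.69% × 100.0 = 31.69 g
  B2O3: 6.526% × 100.0 = 6.526 g
  PbO: 12.87% × 100.0 = 12.87 g
  ZrO2: 2.485% × 100.0 = 2.485 g
  SiO2: 46.44% × 100.0 = 46.44 g
Mass-balance tally per oxide per the reported batch figures, versus the basis set out (each sum matches its target mass within answer rounding):
  MgO: 8.643·0.9852 + 72.06·0.3216 = 31.69 g (target 31.69 g)
  B2O3: 11.60·0.5626 = 6.526 g (target 6.526 g)
  PbO: 13.17·0.9769 = 12.87 g (target 12.87 g)
  ZrO2: 3.696·0.6724 = 2.485 g (target 2.485 g)
  SiO2: 3.696·0.3266 + 72.06·0.6277 = 46.44 g (target 46.44 g)
Glass-mass sanity pass: Σ batch − LOI loss = 100.0 g (summing oxide targets gives 100.0 g; against the stated basis, 100.0 g — differing by rounding only).
Batch grand total — Σ batch = 109.2 g; the LOI term Σ batch·LOI equals 9.163 g; yield, glass over the total, = 91.61%.

Revised batch per 100.0 g fused product:
  magnesia: 8.643 g
  zircon: 3.696 g
  orthoboric acid: 11.60 g
  minium: 13.17 g
  Mg3Si4O10(OH)2: 72.06 g
Total batch = 109.2 g; LOI loss = 9.163 g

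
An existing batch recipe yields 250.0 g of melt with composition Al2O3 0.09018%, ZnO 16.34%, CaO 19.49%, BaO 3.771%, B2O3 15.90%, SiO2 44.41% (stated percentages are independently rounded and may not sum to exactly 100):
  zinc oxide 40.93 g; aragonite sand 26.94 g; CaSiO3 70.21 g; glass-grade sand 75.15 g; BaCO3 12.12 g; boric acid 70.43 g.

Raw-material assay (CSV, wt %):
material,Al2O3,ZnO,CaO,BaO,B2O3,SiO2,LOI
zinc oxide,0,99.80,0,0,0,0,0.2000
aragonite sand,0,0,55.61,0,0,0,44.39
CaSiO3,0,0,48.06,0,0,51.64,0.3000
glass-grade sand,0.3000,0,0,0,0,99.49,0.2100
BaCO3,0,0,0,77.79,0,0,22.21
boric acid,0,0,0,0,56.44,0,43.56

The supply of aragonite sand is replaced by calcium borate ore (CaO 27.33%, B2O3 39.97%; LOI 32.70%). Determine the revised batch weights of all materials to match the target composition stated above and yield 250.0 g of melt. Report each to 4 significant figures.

Revised batch per 250.0 g melt:
  zinc oxide: 40.93 g
  calcium borate ore: 54.81 g
  CaSiO3: 70.21 g
  glass-grade sand: 75.15 g
  BaCO3: 12.12 g
  boric acid: 31.61 g
Total batch = 284.8 g; LOI loss = 34.83 g

Exact precision is kept at every stage. In-progress results are shown rounded to four significant digits within the worked lines; every reported result carries a single rounding; all derived quantities, including the six compositions, glass mass, ignition loss, yield, totals, are re-derived starting from the weights for 250.0 g of glass at exact precision exactly as shown in question or answer.
Oxide-by-oxide targets in 250.0 g melt:
  Al2O3: 0.09018% × 250.0 = 0.2254 g
  ZnO: 16.34% × 250.0 = 40.85 g
  CaO: 19.49% × 250.0 = 48.72 g
  BaO: 3.771% × 250.0 = 9.428 g
  B2O3: 15.90% × 250.0 = 39.75 g
  SiO2: 44.41% × 250.0 = 111.0 g
Checking each oxide sum applying the batch weights above, against the basis in use (oxide sums agree with the targets given rounding of the digits):
  Al2O3: 75.15·0.003000 = 0.2255 g (target 0.2254 g)
  ZnO: 40.93·0.9980 = 40.85 g (target 40.85 g)
  CaO: 54.81·0.2733 + 70.21·0.4806 = 48.72 g (target 48.72 g)
  BaO: 12.12·0.7779 = 9.428 g (target 9.428 g)
  B2O3: 54.81·0.3997 + 31.61·0.5644 = 39.75 g (target 39.75 g)
  SiO2: 70.21·0.5164 + 75.15·0.9949 = 111.0 g (target 111.0 g)
Auditing the glass mass value: whole batch net of LOI = 250.0 g (the Σ of target masses is 250.0 g; basis as stated: 250.0 g — any gap is answer rounding).
Adding the batch up: Σ batch = 284.8 g; loss to ignition Σ batch·LOI = 34.83 g; yield, glass over the total, = 87.77%.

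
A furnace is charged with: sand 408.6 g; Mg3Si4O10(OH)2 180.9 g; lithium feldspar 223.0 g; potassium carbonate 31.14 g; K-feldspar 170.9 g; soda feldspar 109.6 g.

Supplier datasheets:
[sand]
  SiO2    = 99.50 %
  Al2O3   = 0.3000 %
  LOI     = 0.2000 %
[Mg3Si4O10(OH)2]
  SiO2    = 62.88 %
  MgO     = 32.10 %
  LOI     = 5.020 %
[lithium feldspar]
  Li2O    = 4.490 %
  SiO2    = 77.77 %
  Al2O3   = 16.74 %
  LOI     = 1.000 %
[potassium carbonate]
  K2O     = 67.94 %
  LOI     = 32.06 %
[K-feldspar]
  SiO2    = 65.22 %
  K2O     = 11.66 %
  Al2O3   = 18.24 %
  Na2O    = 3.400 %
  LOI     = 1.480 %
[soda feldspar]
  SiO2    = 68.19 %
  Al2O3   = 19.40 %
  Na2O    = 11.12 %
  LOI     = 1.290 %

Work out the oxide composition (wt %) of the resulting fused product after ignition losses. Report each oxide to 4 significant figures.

Each numeric step holds full float precision at every stage — in-progress results are shown, rounded to four significant figures, in the printout. Every reported result takes just one rounding. The derived quantities, including LOI, six oxide percentages, totals, net glass mass, the yield, are carried using the weight values at 1098 g of glass in full precision, precisely as stated by the question or the answer.
Oxide masses out of the charge:
  Li2O: 223.0·0.04490 = 10.01 g
  SiO2: 408.6·0.9950 + 180.9·0.6288 + 223.0·0.7777 + 170.9·0.6522 + 109.6·0.6819 = 879.9 g
  K2O: 31.14·0.6794 + 170.9·0.1166 = 41.08 g
  MgO: 180.9·0.3210 = 58.07 g
  Al2O3: 408.6·0.003000 + 223.0·0.1674 + 170.9·0.1824 + 109.6·0.1940 = 90.99 g
  Na2O: 170.9·0.03400 + 109.6·0.1112 = 18.00 g
LOI: 408.6·0.002000 + 180.9·0.05020 + 223.0·0.01000 + 31.14·0.3206 + 170.9·0.01480 + 109.6·0.01290 = 26.06 g
The glass mass, total less LOI, = 1124 − 26.06 = 1098 g (equal to the oxide-mass sum)
wt % = oxide mass / glass mass × 100

Glass mass = 1098 g (batch 1124 − LOI 26.06).
Composition: Li2O 0.9118%, SiO2 80.13%, K2O 3.741%, MgO 5.288%, Al2O3 8.286%, Na2O 1.639%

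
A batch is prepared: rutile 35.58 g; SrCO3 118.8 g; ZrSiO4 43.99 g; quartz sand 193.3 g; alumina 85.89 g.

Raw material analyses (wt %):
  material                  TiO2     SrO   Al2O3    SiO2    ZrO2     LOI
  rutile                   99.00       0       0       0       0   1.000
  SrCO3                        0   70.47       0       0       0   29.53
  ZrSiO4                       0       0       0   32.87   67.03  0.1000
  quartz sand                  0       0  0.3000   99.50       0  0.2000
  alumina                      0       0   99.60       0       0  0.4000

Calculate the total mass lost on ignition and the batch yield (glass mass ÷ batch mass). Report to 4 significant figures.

All internal work keeps exact precision end to end. Values along the way appear with 4-significant-figure rounding when written out — a single rounding finalizes every reported figure; derived quantities are recomputed from the weighed amounts for 441.3 g of glass in exact precision (LOI, glass mass, the totals, yield, the five compositions), as quoted within question or answer.
Material-by-material LOI:
  rutile: 35.58 × 0.01000 = 0.3558 g
  SrCO3: 118.8 × 0.2953 = 35.08 g
  ZrSiO4: 43.99 × 0.001000 = 0.04399 g
  quartz sand: 193.3 × 0.002000 = 0.3866 g
  alumina: 85.89 × 0.004000 = 0.3436 g
Total LOI = 36.21 g
Glass = batch − LOI = 477.6 − 36.21 = 441.3 g

LOI loss = 36.21 g; glass = 441.3 g; yield = 92.42%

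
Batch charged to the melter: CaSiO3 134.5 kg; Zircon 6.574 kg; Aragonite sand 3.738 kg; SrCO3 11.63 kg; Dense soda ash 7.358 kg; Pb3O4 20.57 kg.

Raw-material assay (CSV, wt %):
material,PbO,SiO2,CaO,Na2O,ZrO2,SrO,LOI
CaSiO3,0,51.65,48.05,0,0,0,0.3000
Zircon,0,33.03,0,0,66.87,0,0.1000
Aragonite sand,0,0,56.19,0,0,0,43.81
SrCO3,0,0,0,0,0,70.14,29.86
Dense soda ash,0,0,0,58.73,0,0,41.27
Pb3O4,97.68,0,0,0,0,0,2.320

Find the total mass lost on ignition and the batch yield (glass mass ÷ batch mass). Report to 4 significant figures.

LOI loss = 9.034 kg; glass = 175.3 kg; yield = 95.10%

The intermediate values appear rounded off to 4 significant digits across the worked steps; each numeric step runs at full precision all the way through. A single rounding yields every reported number. Derived quantities, including ignition loss, the six compositions, totals, the yield, net glass mass, are recomputed starting from the weights at 175.3 kg of glass at exact precision, exactly as shown in the problem or answer text.
Material-by-material LOI:
  CaSiO3: 134.5 × 0.003000 = 0.4035 kg
  Zircon: 6.574 × 0.001000 = 0.006574 kg
  Aragonite sand: 3.738 × 0.4381 = 1.638 kg
  SrCO3: 11.63 × 0.2986 = 3.473 kg
  Dense soda ash: 7.358 × 0.4127 = 3.037 kg
  Pb3O4: 20.57 × 0.02320 = 0.4772 kg
Total LOI = 9.034 kg
Glass = batch − LOI = 184.4 − 9.034 = 175.3 kg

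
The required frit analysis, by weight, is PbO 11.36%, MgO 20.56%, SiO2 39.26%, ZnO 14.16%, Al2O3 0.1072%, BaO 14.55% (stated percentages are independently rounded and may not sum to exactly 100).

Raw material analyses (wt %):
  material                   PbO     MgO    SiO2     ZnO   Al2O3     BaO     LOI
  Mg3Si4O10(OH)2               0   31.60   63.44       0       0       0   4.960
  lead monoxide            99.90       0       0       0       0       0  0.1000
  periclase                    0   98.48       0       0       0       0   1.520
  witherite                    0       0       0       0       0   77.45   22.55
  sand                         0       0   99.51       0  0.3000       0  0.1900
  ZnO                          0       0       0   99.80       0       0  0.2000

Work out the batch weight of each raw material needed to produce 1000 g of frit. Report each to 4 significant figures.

Intermediates appear, with 4-significant-figure rounding, on the page — every computation runs at exact precision through every step. Each reported result undergoes a single rounding; all derived quantities (six oxide percentages, glass mass, ignition loss, the totals, yield) are carried at full precision from the weighed amounts at 1000 g of glass, as written in question or answer.
Oxide mass targets, per 1000 g frit:
  PbO: 11.36% × 1000 = 113.6 g
  MgO: 20.56% × 1000 = 205.6 g
  SiO2: 39.26% × 1000 = 392.6 g
  ZnO: 14.16% × 1000 = 141.6 g
  Al2O3: 0.1072% × 1000 = 1.072 g
  BaO: 14.55% × 1000 = 145.5 g
Oxide-by-oxide audit given the weights on record, under the basis named above (each sum matches its target mass net of answer rounding effects):
  PbO: 113.7·0.9990 = 113.6 g (target 113.6 g)
  MgO: 58.35·0.3160 + 190.0·0.9848 = 205.6 g (target 205.6 g)
  SiO2: 58.35·0.6344 + 357.3·0.9951 = 392.6 g (target 392.6 g)
  ZnO: 141.9·0.9980 = 141.6 g (target 141.6 g)
  Al2O3: 357.3·0.003000 = 1.072 g (target 1.072 g)
  BaO: 187.9·0.7745 = 145.5 g (target 145.5 g)
Auditing the glass mass value: whole batch net of LOI = 999.9 g (the targets, summed, come to 1000 g; the stated basis being 1000 g — rounding explains the deltas).
Summing the batch: Σ batch = 1049 g; the LOI term Σ batch·LOI equals 49.23 g; as yield: glass ÷ batch → 95.31%.

Batch per 1000 g frit:
  Mg3Si4O10(OH)2: 58.35 g
  lead monoxide: 113.7 g
  periclase: 190.0 g
  witherite: 187.9 g
  sand: 357.3 g
  ZnO: 141.9 g
Total batch = 1049 g; LOI loss = 49.23 g; yield = 95.31%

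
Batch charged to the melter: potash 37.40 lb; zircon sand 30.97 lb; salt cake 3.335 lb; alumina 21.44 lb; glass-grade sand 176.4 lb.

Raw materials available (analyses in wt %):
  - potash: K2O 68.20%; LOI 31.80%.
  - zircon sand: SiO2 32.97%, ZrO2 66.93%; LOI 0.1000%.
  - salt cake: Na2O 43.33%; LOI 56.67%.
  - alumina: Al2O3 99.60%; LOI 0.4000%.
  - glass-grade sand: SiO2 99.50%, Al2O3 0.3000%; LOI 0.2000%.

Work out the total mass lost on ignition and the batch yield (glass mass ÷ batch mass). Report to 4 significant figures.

The intermediate values are displayed rounded to four significant figures within the worked lines. All arithmetic carries exact precision at each step — each reported value carries a single rounding. Derived quantities, including the totals, the yield, five oxide percentages, LOI, glass mass, are computed from the batch weights for 255.3 lb of glass at exact precision, exactly as printed in problem or answer.
Material-by-material LOI:
  potash: 37.40 × 0.3180 = 11.89 lb
  zircon sand: 30.97 × 0.001000 = 0.03097 lb
  salt cake: 3.335 × 0.5667 = 1.890 lb
  alumina: 21.44 × 0.004000 = 0.08576 lb
  glass-grade sand: 176.4 × 0.002000 = 0.3528 lb
Total LOI = 14.25 lb
Glass = batch − LOI = 269.5 − 14.25 = 255.3 lb

LOI loss = 14.25 lb; glass = 255.3 lb; yield = 94.71%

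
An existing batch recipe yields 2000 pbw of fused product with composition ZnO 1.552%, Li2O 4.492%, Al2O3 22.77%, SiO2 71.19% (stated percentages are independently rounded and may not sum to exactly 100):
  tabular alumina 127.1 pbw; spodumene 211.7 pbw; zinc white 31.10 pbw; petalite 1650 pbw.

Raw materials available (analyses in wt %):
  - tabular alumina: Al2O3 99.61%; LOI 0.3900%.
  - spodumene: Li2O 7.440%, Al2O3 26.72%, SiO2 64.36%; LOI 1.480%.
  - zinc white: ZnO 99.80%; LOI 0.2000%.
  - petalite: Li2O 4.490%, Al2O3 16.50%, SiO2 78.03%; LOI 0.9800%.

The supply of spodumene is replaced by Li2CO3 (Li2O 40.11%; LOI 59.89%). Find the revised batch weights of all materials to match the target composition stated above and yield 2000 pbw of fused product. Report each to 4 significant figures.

The working math holds full float precision through the solve; in-progress results appear, with 4-significant-digit rounding, as written; a single rounding yields each reported figure — all derived quantities are re-derived in exact precision (yield, ignition loss, four oxide percentages, the totals, net glass mass) from the batch weights at 2000 pbw of glass, as set out in the problem or answer text.
Oxide mass targets, per 2000 pbw fused product:
  ZnO: 1.552% × 2000 = 31.04 pbw
  Li2O: 4.492% × 2000 = 89.84 pbw
  Al2O3: 22.77% × 2000 = 455.4 pbw
  SiO2: 71.19% × 2000 = 1424 pbw
Verifying the oxide balance with the batch weights as given, at the basis given (each sum matches its target mass within answer rounding):
  ZnO: 31.10·0.9980 = 31.04 pbw (target 31.04 pbw)
  Li2O: 19.73·0.4011 + 1825·0.04490 = 89.86 pbw (target 89.84 pbw)
  Al2O3: 154.9·0.9961 + 1825·0.1650 = 455.4 pbw (target 455.4 pbw)
  SiO2: 1825·0.7803 = 1424 pbw (target 1424 pbw)
Mass balance on the glass: Σ batch − LOI loss = 2000 pbw (the targets, summed, come to 2000 pbw; with the basis standing at 2000 pbw — differing by rounding only).
Whole-batch sum: Σ batch = 2031 pbw; LOI removed, Σ of batch·LOI: 30.37 pbw; as yield: glass ÷ batch → 98.50%.

Revised batch per 2000 pbw fused product:
  tabular alumina: 154.9 pbw
  Li2CO3: 19.73 pbw
  zinc white: 31.10 pbw
  petalite: 1825 pbw
Total batch = 2031 pbw; LOI loss = 30.37 pbw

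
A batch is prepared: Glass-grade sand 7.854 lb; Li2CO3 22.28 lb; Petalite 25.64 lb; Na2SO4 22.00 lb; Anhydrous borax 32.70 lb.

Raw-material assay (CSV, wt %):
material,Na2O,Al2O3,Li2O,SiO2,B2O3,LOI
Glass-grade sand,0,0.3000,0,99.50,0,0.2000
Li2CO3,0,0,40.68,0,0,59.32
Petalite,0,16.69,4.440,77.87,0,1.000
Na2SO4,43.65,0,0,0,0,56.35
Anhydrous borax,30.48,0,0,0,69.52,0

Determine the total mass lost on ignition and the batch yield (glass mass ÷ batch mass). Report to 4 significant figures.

The working math holds full precision from first step to last — working values are displayed (rounded to four significant figures) as written. A single rounding produces every reported value; the derived quantities are carried in full precision (the yield, totals, five oxide percentages, net glass mass, ignition loss) from the weighed amounts per 84.59 lb of glass, exactly as printed in the problem or the answer.
Per-material ignition loss:
  Glass-grade sand: 7.854 × 0.002000 = 0.01571 lb
  Li2CO3: 22.28 × 0.5932 = 13.22 lb
  Petalite: 25.64 × 0.01000 = 0.2564 lb
  Na2SO4: 22.00 × 0.5635 = 12.40 lb
  Anhydrous borax: 32.70 × 0 = 0 lb
Total LOI = 25.89 lb
Glass = batch − LOI = 110.5 − 25.89 = 84.59 lb

LOI loss = 25.89 lb; glass = 84.59 lb; yield = 76.57%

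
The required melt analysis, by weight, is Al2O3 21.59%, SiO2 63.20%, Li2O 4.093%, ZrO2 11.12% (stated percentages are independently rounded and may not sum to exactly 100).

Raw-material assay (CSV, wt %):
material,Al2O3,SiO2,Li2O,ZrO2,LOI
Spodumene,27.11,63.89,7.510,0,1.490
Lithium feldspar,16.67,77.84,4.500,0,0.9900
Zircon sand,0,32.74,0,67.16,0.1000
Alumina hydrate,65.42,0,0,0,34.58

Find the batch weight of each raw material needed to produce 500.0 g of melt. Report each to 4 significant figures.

Working values are shown rounded off to 4 significant figures within the worked lines; the whole derivation runs at full precision from first step to last; each reported number takes a single rounding. The derived quantities (LOI, the four compositions, glass mass, totals, yield) are rebuilt in exact precision starting from the weights per 500.0 g of glass as set out in either problem or answer.
The oxide mass targets at 500.0 g melt:
  Al2O3: 21.59% × 500.0 = 108.0 g
  SiO2: 63.20% × 500.0 = 316.0 g
  Li2O: 4.093% × 500.0 = 20.46 g
  ZrO2: 11.12% × 500.0 = 55.60 g
Checking each oxide sum with the batch weights as given, under the basis named above (delivered sums recover each target up to rounding of the answer):
  Al2O3: 98.62·0.2711 + 290.2·0.1667 + 50.20·0.6542 = 108.0 g (target 108.0 g)
  SiO2: 98.62·0.6389 + 290.2·0.7784 + 82.79·0.3274 = 316.0 g (target 316.0 g)
  Li2O: 98.62·0.07510 + 290.2·0.04500 = 20.47 g (target 20.46 g)
  ZrO2: 82.79·0.6716 = 55.60 g (target 55.60 g)
Consistency of the glass mass: total batch − LOI = 500.0 g (the Σ of target masses is 500.0 g; with the basis standing at 500.0 g — deltas are rounding alone).
Whole-batch sum: Σ batch = 521.8 g; loss to ignition Σ batch·LOI = 21.78 g; yield, glass over the total, = 95.83%.

Batch per 500.0 g melt:
  Spodumene: 98.62 g
  Lithium feldspar: 290.2 g
  Zircon sand: 82.79 g
  Alumina hydrate: 50.20 g
Total batch = 521.8 g; LOI loss = 21.78 g; yield = 95.83%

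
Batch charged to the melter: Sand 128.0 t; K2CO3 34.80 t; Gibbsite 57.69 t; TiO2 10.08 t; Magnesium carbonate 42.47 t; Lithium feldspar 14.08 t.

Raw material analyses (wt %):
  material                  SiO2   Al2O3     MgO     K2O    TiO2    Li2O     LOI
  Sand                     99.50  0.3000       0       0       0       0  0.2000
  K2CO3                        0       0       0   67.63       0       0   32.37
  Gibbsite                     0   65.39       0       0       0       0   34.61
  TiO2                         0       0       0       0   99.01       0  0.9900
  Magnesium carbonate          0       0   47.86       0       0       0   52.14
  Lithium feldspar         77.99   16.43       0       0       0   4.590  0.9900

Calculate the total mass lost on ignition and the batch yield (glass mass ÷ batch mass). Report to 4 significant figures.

LOI loss = 53.87 t; glass = 233.2 t; yield = 81.24%

Each numeric step runs at exact precision end to end. Mid-chain values appear rounded to 4 significant figures between the steps. A single rounding yields each reported figure. Derived quantities are recomputed in full float precision (six oxide percentages, glass mass, LOI, totals, yield) from the weighed amounts on 233.2 t of glass, exactly as printed in question or answer.
Ignition loss by material:
  Sand: 128.0 × 0.002000 = 0.2560 t
  K2CO3: 34.80 × 0.3237 = 11.26 t
  Gibbsite: 57.69 × 0.3461 = 19.97 t
  TiO2: 10.08 × 0.009900 = 0.09979 t
  Magnesium carbonate: 42.47 × 0.5214 = 22.14 t
  Lithium feldspar: 14.08 × 0.009900 = 0.1394 t
Total LOI = 53.87 t
Glass = batch − LOI = 287.1 − 53.87 = 233.2 t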